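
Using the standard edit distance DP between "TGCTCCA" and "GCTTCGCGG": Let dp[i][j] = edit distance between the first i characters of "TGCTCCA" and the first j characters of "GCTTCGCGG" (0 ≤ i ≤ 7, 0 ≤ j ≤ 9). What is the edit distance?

   ''  G  C  T  T  C  G  C  G  G
''  0  1  2  3  4  5  6  7  8  9
 T  1  1  2  2  3  4  5  6  7  8
 G  2  1  2  3  3  4  4  5  6  7
 C  3  2  1  2  3  3  4  4  5  6
 T  4  3  2  1  2  3  4  5  5  6
 C  5  4  3  2  2  2  3  4  5  6
 C  6  5  4  3  3  2  3  3  4  5
 A  7  6  5  4  4  3  3  4  4  5

5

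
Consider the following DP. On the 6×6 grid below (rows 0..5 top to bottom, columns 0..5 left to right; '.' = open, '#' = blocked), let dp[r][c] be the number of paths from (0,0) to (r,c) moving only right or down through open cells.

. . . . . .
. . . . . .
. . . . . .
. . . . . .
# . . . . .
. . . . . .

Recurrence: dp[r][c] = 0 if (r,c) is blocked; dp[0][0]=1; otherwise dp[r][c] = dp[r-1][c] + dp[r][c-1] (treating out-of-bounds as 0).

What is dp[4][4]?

69

r\c   0   1   2   3   4   5
  0   1   1   1   1   1   1
  1   1   2   3   4   5   6
  2   1   3   6  10  15  21
  3   1   4  10  20  35  56
  4   0   4  14  34  69 125
  5   0   4  18  52 121 246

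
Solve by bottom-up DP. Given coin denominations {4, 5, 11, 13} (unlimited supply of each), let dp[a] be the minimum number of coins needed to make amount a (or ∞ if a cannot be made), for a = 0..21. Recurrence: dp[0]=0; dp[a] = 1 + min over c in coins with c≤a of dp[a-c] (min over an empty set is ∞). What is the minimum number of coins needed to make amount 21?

 a  0  1  2  3  4  5  6  7  8  9 10 11 12 13 14 15 16 17 18 19 20 21
dp  0  -  -  -  1  1  -  -  2  2  2  1  3  1  3  2  2  2  2  3  3  3
(- denotes ∞ / unreachable)

3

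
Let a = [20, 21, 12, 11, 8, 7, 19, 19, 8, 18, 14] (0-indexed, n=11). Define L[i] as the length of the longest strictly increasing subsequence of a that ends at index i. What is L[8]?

   i    0    1    2    3    4    5    6    7    8    9   10
a[i]   20   21   12   11    8    7   19   19    8   18   14
L[i]    1    2    1    1    1    1    2    2    2    3    3

2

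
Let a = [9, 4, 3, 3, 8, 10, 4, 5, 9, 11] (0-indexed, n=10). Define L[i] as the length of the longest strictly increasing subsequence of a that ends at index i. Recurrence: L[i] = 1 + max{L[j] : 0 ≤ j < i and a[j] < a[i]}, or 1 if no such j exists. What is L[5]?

   i    0    1    2    3    4    5    6    7    8    9
a[i]    9    4    3    3    8   10    4    5    9   11
L[i]    1    1    1    1    2    3    2    3    4    5

3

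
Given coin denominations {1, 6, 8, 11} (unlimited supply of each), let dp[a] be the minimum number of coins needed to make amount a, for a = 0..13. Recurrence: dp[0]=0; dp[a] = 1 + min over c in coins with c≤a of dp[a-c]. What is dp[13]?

3

 a  0  1  2  3  4  5  6  7  8  9 10 11 12 13
dp  0  1  2  3  4  5  1  2  1  2  3  1  2  3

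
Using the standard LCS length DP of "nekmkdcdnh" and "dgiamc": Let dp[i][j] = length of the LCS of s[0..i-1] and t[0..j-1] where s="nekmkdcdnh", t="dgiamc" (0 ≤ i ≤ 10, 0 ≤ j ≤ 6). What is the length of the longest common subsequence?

   ''  d  g  i  a  m  c
''  0  0  0  0  0  0  0
 n  0  0  0  0  0  0  0
 e  0  0  0  0  0  0  0
 k  0  0  0  0  0  0  0
 m  0  0  0  0  0  1  1
 k  0  0  0  0  0  1  1
 d  0  1  1  1  1  1  1
 c  0  1  1  1  1  1  2
 d  0  1  1  1  1  1  2
 n  0  1  1  1  1  1  2
 h  0  1  1  1  1  1  2

2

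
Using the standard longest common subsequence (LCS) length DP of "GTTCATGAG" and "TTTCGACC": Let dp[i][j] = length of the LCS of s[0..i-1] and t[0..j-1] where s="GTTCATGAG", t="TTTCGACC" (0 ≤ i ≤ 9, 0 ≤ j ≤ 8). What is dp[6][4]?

3

   ''  T  T  T  C  G  A  C  C
''  0  0  0  0  0  0  0  0  0
 G  0  0  0  0  0  1  1  1  1
 T  0  1  1  1  1  1  1  1  1
 T  0  1  2  2  2  2  2  2  2
 C  0  1  2  2  3  3  3  3  3
 A  0  1  2  2  3  3  4  4  4
 T  0  1  2  3  3  3  4  4  4
 G  0  1  2  3  3  4  4  4  4
 A  0  1  2  3  3  4  5  5  5
 G  0  1  2  3  3  4  5  5  5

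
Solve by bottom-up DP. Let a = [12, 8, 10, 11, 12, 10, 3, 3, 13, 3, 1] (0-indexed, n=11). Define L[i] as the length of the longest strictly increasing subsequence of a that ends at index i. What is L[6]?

1

   i    0    1    2    3    4    5    6    7    8    9   10
a[i]   12    8   10   11   12   10    3    3   13    3    1
L[i]    1    1    2    3    4    2    1    1    5    1    1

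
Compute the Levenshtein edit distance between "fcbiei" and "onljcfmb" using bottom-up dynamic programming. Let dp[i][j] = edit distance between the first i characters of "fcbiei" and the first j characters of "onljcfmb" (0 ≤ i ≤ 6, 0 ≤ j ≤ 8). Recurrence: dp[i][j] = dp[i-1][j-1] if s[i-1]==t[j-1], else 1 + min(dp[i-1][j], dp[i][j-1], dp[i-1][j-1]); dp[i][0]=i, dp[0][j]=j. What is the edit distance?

   ''  o  n  l  j  c  f  m  b
''  0  1  2  3  4  5  6  7  8
 f  1  1  2  3  4  5  5  6  7
 c  2  2  2  3  4  4  5  6  7
 b  3  3  3  3  4  5  5  6  6
 i  4  4  4  4  4  5  6  6  7
 e  5  5  5  5  5  5  6  7  7
 i  6  6  6  6  6  6  6  7  8

8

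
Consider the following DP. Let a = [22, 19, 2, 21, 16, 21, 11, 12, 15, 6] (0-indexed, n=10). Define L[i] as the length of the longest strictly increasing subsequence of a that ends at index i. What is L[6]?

2

   i    0    1    2    3    4    5    6    7    8    9
a[i]   22   19    2   21   16   21   11   12   15    6
L[i]    1    1    1    2    2    3    2    3    4    2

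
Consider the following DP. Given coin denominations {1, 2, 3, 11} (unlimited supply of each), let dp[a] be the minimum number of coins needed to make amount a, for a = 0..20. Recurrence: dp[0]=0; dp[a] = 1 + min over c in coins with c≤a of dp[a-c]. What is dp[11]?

 a  0  1  2  3  4  5  6  7  8  9 10 11 12 13 14 15 16 17 18 19 20
dp  0  1  1  1  2  2  2  3  3  3  4  1  2  2  2  3  3  3  4  4  4

1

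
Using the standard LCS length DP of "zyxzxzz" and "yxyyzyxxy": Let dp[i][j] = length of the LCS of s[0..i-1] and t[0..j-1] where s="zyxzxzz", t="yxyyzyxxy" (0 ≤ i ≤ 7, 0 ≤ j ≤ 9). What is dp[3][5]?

   ''  y  x  y  y  z  y  x  x  y
''  0  0  0  0  0  0  0  0  0  0
 z  0  0  0  0  0  1  1  1  1  1
 y  0  1  1  1  1  1  2  2  2  2
 x  0  1  2  2  2  2  2  3  3  3
 z  0  1  2  2  2  3  3  3  3  3
 x  0  1  2  2  2  3  3  4  4  4
 z  0  1  2  2  2  3  3  4  4  4
 z  0  1  2  2  2  3  3  4  4  4

2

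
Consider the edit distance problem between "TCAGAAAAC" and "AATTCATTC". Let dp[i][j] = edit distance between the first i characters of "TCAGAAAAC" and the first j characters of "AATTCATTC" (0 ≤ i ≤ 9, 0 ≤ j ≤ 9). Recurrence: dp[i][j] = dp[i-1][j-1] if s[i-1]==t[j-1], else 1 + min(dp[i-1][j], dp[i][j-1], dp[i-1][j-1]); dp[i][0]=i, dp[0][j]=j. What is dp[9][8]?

7

   ''  A  A  T  T  C  A  T  T  C
''  0  1  2  3  4  5  6  7  8  9
 T  1  1  2  2  3  4  5  6  7  8
 C  2  2  2  3  3  3  4  5  6  7
 A  3  2  2  3  4  4  3  4  5  6
 G  4  3  3  3  4  5  4  4  5  6
 A  5  4  3  4  4  5  5  5  5  6
 A  6  5  4  4  5  5  5  6  6  6
 A  7  6  5  5  5  6  5  6  7  7
 A  8  7  6  6  6  6  6  6  7  8
 C  9  8  7  7  7  6  7  7  7  7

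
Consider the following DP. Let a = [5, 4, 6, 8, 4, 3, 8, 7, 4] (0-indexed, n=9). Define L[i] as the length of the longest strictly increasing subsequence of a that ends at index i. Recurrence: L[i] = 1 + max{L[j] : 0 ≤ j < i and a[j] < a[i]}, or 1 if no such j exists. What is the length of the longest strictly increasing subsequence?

   i    0    1    2    3    4    5    6    7    8
a[i]    5    4    6    8    4    3    8    7    4
L[i]    1    1    2    3    1    1    3    3    2

3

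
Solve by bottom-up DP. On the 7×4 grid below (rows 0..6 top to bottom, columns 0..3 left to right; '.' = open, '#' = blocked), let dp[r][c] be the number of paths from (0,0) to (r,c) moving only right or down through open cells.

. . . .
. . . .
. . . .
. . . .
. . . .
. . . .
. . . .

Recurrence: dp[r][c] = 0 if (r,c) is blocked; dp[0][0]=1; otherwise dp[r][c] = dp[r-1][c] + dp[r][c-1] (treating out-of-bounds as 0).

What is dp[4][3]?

r\c   0   1   2   3
  0   1   1   1   1
  1   1   2   3   4
  2   1   3   6  10
  3   1   4  10  20
  4   1   5  15  35
  5   1   6  21  56
  6   1   7  28  84

35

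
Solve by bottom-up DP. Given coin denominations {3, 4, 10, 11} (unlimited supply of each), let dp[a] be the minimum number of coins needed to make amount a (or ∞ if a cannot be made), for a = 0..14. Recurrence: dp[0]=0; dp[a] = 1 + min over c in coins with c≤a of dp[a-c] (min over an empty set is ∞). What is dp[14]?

2

 a  0  1  2  3  4  5  6  7  8  9 10 11 12 13 14
dp  0  -  -  1  1  -  2  2  2  3  1  1  3  2  2
(- denotes ∞ / unreachable)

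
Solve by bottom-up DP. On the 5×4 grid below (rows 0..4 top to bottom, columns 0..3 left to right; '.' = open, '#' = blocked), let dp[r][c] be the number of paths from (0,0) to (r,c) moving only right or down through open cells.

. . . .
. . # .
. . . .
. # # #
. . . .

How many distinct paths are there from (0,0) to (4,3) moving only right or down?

r\c   0   1   2   3
  0   1   1   1   1
  1   1   2   0   1
  2   1   3   3   4
  3   1   0   0   0
  4   1   1   1   1

1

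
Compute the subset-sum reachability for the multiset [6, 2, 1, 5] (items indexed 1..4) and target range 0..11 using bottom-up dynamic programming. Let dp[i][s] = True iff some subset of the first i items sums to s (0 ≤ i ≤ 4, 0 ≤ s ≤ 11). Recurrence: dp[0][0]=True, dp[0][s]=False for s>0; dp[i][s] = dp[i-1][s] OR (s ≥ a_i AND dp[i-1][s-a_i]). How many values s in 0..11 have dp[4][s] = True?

i\s   0   1   2   3   4   5   6   7   8   9  10  11
  0   T   F   F   F   F   F   F   F   F   F   F   F
  1   T   F   F   F   F   F   T   F   F   F   F   F
  2   T   F   T   F   F   F   T   F   T   F   F   F
  3   T   T   T   T   F   F   T   T   T   T   F   F
  4   T   T   T   T   F   T   T   T   T   T   F   T

10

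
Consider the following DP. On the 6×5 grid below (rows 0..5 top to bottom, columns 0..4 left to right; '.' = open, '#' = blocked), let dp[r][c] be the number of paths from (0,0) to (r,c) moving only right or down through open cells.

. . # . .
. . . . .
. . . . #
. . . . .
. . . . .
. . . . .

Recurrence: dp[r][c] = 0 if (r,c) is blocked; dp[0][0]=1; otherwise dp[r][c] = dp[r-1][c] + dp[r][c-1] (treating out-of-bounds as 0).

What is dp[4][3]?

30

r\c   0   1   2   3   4
  0   1   1   0   0   0
  1   1   2   2   2   2
  2   1   3   5   7   0
  3   1   4   9  16  16
  4   1   5  14  30  46
  5   1   6  20  50  96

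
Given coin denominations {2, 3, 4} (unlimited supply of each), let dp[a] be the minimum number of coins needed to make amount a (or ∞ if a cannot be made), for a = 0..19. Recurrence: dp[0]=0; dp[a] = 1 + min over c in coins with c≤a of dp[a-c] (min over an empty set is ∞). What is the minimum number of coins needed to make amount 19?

 a  0  1  2  3  4  5  6  7  8  9 10 11 12 13 14 15 16 17 18 19
dp  0  -  1  1  1  2  2  2  2  3  3  3  3  4  4  4  4  5  5  5
(- denotes ∞ / unreachable)

5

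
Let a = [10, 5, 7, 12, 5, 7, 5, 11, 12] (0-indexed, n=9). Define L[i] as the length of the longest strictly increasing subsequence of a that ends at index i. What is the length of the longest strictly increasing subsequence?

   i    0    1    2    3    4    5    6    7    8
a[i]   10    5    7   12    5    7    5   11   12
L[i]    1    1    2    3    1    2    1    3    4

4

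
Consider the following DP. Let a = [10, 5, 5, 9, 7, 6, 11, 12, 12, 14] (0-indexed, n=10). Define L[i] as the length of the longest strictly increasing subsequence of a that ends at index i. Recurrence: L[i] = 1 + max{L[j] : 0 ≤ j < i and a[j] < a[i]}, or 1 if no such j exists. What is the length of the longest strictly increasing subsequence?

   i    0    1    2    3    4    5    6    7    8    9
a[i]   10    5    5    9    7    6   11   12   12   14
L[i]    1    1    1    2    2    2    3    4    4    5

5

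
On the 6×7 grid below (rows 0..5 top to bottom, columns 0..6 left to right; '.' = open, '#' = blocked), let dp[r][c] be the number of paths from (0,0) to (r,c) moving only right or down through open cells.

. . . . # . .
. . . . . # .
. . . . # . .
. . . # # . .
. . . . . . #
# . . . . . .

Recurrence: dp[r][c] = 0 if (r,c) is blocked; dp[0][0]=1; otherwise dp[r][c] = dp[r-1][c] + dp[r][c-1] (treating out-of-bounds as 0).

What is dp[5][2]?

r\c   0   1   2   3   4   5   6
  0   1   1   1   1   0   0   0
  1   1   2   3   4   4   0   0
  2   1   3   6  10   0   0   0
  3   1   4  10   0   0   0   0
  4   1   5  15  15  15  15   0
  5   0   5  20  35  50  65  65

20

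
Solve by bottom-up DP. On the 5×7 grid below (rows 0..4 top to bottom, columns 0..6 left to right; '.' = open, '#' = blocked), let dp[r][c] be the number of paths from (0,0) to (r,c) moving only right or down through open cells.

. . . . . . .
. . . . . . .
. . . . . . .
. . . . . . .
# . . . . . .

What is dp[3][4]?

35

r\c   0   1   2   3   4   5   6
  0   1   1   1   1   1   1   1
  1   1   2   3   4   5   6   7
  2   1   3   6  10  15  21  28
  3   1   4  10  20  35  56  84
  4   0   4  14  34  69 125 209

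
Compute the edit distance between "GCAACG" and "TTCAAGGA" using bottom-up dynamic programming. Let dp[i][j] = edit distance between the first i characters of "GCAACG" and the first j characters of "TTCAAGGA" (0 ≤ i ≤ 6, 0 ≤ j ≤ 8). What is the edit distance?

4

   ''  T  T  C  A  A  G  G  A
''  0  1  2  3  4  5  6  7  8
 G  1  1  2  3  4  5  5  6  7
 C  2  2  2  2  3  4  5  6  7
 A  3  3  3  3  2  3  4  5  6
 A  4  4  4  4  3  2  3  4  5
 C  5  5  5  4  4  3  3  4  5
 G  6  6  6  5  5  4  3  3  4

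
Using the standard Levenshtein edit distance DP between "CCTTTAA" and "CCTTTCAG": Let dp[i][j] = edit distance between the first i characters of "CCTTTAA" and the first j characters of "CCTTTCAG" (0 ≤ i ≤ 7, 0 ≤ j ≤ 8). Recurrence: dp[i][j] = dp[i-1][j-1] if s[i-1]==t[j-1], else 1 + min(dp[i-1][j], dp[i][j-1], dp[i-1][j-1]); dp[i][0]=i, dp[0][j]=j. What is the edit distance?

   ''  C  C  T  T  T  C  A  G
''  0  1  2  3  4  5  6  7  8
 C  1  0  1  2  3  4  5  6  7
 C  2  1  0  1  2  3  4  5  6
 T  3  2  1  0  1  2  3  4  5
 T  4  3  2  1  0  1  2  3  4
 T  5  4  3  2  1  0  1  2  3
 A  6  5  4  3  2  1  1  1  2
 A  7  6  5  4  3  2  2  1  2

2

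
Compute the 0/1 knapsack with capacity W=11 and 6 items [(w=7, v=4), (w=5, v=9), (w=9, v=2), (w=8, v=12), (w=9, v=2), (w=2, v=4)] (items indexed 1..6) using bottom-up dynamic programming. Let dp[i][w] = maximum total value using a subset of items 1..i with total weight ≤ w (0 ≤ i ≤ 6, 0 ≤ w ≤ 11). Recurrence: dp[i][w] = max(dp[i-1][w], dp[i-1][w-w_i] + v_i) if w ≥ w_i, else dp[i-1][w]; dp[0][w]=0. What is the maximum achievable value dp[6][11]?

i\w   0   1   2   3   4   5   6   7   8   9  10  11
  0   0   0   0   0   0   0   0   0   0   0   0   0
  1   0   0   0   0   0   0   0   4   4   4   4   4
  2   0   0   0   0   0   9   9   9   9   9   9   9
  3   0   0   0   0   0   9   9   9   9   9   9   9
  4   0   0   0   0   0   9   9   9  12  12  12  12
  5   0   0   0   0   0   9   9   9  12  12  12  12
  6   0   0   4   4   4   9   9  13  13  13  16  16

16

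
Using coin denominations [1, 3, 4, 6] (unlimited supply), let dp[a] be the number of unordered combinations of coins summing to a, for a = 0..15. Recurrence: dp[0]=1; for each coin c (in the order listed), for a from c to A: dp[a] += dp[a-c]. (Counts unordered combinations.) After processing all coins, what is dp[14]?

20

after  coin     0     1     2     3     4     5     6     7     8     9    10    11    12    13    14    15
          1     1     1     1     1     1     1     1     1     1     1     1     1     1     1     1     1
          3     1     1     1     2     2     2     3     3     3     4     4     4     5     5     5     6
          4     1     1     1     2     3     3     4     5     6     7     8     9    11    12    13    15
          6     1     1     1     2     3     3     5     6     7     9    11    12    16    18    20    24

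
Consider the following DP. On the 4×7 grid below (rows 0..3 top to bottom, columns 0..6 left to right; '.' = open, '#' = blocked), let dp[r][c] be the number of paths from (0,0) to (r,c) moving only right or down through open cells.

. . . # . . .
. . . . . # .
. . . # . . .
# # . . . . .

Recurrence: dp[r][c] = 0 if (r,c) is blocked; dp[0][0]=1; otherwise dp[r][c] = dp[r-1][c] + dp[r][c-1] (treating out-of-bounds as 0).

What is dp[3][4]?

r\c   0   1   2   3   4   5   6
  0   1   1   1   0   0   0   0
  1   1   2   3   3   3   0   0
  2   1   3   6   0   3   3   3
  3   0   0   6   6   9  12  15

9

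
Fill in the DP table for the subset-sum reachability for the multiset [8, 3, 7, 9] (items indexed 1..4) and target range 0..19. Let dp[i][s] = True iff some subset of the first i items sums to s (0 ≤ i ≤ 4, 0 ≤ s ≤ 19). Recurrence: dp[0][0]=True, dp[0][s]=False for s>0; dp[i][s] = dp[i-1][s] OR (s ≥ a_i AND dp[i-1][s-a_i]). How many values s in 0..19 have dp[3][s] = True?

i\s   0   1   2   3   4   5   6   7   8   9  10  11  12  13  14  15  16  17  18  19
  0   T   F   F   F   F   F   F   F   F   F   F   F   F   F   F   F   F   F   F   F
  1   T   F   F   F   F   F   F   F   T   F   F   F   F   F   F   F   F   F   F   F
  2   T   F   F   T   F   F   F   F   T   F   F   T   F   F   F   F   F   F   F   F
  3   T   F   F   T   F   F   F   T   T   F   T   T   F   F   F   T   F   F   T   F
  4   T   F   F   T   F   F   F   T   T   T   T   T   T   F   F   T   T   T   T   T

8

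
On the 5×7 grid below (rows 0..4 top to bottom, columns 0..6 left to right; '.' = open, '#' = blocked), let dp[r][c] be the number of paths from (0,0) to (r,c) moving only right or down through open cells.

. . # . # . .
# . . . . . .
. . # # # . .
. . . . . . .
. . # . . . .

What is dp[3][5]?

r\c   0   1   2   3   4   5   6
  0   1   1   0   0   0   0   0
  1   0   1   1   1   1   1   1
  2   0   1   0   0   0   1   2
  3   0   1   1   1   1   2   4
  4   0   1   0   1   2   4   8

2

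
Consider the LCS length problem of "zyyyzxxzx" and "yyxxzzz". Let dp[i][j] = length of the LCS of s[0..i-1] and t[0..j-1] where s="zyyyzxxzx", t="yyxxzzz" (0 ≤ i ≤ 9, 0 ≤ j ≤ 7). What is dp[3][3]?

   ''  y  y  x  x  z  z  z
''  0  0  0  0  0  0  0  0
 z  0  0  0  0  0  1  1  1
 y  0  1  1  1  1  1  1  1
 y  0  1  2  2  2  2  2  2
 y  0  1  2  2  2  2  2  2
 z  0  1  2  2  2  3  3  3
 x  0  1  2  3  3  3  3  3
 x  0  1  2  3  4  4  4  4
 z  0  1  2  3  4  5  5  5
 x  0  1  2  3  4  5  5  5

2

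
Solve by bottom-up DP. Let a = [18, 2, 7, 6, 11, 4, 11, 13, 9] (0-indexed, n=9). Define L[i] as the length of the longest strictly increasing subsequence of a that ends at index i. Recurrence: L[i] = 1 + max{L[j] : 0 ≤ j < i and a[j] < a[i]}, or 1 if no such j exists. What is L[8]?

3

   i    0    1    2    3    4    5    6    7    8
a[i]   18    2    7    6   11    4   11   13    9
L[i]    1    1    2    2    3    2    3    4    3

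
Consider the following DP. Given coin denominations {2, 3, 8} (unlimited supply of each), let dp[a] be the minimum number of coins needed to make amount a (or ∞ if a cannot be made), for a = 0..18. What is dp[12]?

 a  0  1  2  3  4  5  6  7  8  9 10 11 12 13 14 15 16 17 18
dp  0  -  1  1  2  2  2  3  1  3  2  2  3  3  3  4  2  4  3
(- denotes ∞ / unreachable)

3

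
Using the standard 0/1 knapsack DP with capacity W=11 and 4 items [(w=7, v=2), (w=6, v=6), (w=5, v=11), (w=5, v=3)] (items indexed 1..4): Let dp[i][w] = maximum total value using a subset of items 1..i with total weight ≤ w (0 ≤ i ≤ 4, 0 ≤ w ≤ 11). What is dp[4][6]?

i\w   0   1   2   3   4   5   6   7   8   9  10  11
  0   0   0   0   0   0   0   0   0   0   0   0   0
  1   0   0   0   0   0   0   0   2   2   2   2   2
  2   0   0   0   0   0   0   6   6   6   6   6   6
  3   0   0   0   0   0  11  11  11  11  11  11  17
  4   0   0   0   0   0  11  11  11  11  11  14  17

11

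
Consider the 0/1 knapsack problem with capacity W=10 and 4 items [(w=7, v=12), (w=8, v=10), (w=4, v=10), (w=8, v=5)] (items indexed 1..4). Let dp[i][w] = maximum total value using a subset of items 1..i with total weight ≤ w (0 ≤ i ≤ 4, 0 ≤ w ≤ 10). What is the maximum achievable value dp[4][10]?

12

i\w   0   1   2   3   4   5   6   7   8   9  10
  0   0   0   0   0   0   0   0   0   0   0   0
  1   0   0   0   0   0   0   0  12  12  12  12
  2   0   0   0   0   0   0   0  12  12  12  12
  3   0   0   0   0  10  10  10  12  12  12  12
  4   0   0   0   0  10  10  10  12  12  12  12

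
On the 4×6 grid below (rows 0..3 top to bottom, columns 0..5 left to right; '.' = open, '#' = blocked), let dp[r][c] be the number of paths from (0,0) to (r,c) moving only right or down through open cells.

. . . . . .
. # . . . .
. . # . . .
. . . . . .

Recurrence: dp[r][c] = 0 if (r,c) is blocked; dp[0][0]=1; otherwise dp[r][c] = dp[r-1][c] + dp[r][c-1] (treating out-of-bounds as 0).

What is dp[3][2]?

2

r\c   0   1   2   3   4   5
  0   1   1   1   1   1   1
  1   1   0   1   2   3   4
  2   1   1   0   2   5   9
  3   1   2   2   4   9  18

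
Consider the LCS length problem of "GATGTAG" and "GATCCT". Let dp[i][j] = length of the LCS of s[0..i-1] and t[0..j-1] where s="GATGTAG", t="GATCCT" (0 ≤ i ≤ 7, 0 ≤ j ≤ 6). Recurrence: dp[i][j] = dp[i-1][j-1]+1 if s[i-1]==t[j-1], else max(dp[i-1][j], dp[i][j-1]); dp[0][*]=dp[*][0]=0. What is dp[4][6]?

3

   ''  G  A  T  C  C  T
''  0  0  0  0  0  0  0
 G  0  1  1  1  1  1  1
 A  0  1  2  2  2  2  2
 T  0  1  2  3  3  3  3
 G  0  1  2  3  3  3  3
 T  0  1  2  3  3  3  4
 A  0  1  2  3  3  3  4
 G  0  1  2  3  3  3  4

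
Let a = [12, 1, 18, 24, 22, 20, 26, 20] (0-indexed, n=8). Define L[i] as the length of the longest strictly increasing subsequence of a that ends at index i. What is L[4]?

3

   i    0    1    2    3    4    5    6    7
a[i]   12    1   18   24   22   20   26   20
L[i]    1    1    2    3    3    3    4    3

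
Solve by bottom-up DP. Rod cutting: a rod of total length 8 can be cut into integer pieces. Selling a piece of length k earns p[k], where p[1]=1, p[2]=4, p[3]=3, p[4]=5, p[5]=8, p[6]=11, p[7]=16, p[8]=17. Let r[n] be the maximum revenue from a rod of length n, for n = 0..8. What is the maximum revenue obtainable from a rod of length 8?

17

   n    0    1    2    3    4    5    6    7    8
r[n]    0    1    4    5    8    9   12   16   17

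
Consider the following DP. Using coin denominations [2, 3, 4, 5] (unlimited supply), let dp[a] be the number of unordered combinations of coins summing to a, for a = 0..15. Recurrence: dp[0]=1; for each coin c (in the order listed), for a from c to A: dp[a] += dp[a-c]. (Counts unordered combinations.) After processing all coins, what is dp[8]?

5

after  coin     0     1     2     3     4     5     6     7     8     9    10    11    12    13    14    15
          2     1     0     1     0     1     0     1     0     1     0     1     0     1     0     1     0
          3     1     0     1     1     1     1     2     1     2     2     2     2     3     2     3     3
          4     1     0     1     1     2     1     3     2     4     3     5     4     7     5     8     7
          5     1     0     1     1     2     2     3     3     5     5     7     7    10    10    13    14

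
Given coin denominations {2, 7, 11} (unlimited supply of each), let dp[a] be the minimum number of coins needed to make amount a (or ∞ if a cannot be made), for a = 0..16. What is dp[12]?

 a  0  1  2  3  4  5  6  7  8  9 10 11 12 13 14 15 16
dp  0  -  1  -  2  -  3  1  4  2  5  1  6  2  2  3  3
(- denotes ∞ / unreachable)

6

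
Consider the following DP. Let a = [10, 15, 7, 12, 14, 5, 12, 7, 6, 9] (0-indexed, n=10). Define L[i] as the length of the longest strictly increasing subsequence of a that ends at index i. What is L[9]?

3

   i    0    1    2    3    4    5    6    7    8    9
a[i]   10   15    7   12   14    5   12    7    6    9
L[i]    1    2    1    2    3    1    2    2    2    3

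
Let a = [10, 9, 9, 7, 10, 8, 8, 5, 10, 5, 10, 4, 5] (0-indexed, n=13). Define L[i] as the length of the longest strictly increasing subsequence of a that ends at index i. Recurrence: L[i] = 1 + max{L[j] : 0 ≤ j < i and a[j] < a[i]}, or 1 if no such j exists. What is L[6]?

   i    0    1    2    3    4    5    6    7    8    9   10   11   12
a[i]   10    9    9    7   10    8    8    5   10    5   10    4    5
L[i]    1    1    1    1    2    2    2    1    3    1    3    1    2

2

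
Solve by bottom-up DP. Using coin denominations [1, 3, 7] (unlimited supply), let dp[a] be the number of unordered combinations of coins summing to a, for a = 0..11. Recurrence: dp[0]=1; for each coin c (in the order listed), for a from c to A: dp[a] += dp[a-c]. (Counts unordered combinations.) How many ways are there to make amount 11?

after  coin     0     1     2     3     4     5     6     7     8     9    10    11
          1     1     1     1     1     1     1     1     1     1     1     1     1
          3     1     1     1     2     2     2     3     3     3     4     4     4
          7     1     1     1     2     2     2     3     4     4     5     6     6

6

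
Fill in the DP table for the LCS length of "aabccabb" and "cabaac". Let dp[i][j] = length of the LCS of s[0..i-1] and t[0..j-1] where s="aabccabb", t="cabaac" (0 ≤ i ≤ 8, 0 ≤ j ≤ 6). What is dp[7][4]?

   ''  c  a  b  a  a  c
''  0  0  0  0  0  0  0
 a  0  0  1  1  1  1  1
 a  0  0  1  1  2  2  2
 b  0  0  1  2  2  2  2
 c  0  1  1  2  2  2  3
 c  0  1  1  2  2  2  3
 a  0  1  2  2  3  3  3
 b  0  1  2  3  3  3  3
 b  0  1  2  3  3  3  3

3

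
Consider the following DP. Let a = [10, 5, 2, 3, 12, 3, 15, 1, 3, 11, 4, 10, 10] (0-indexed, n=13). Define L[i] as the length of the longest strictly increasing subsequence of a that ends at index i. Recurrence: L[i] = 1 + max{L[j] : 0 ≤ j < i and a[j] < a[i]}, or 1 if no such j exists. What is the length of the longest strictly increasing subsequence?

   i    0    1    2    3    4    5    6    7    8    9   10   11   12
a[i]   10    5    2    3   12    3   15    1    3   11    4   10   10
L[i]    1    1    1    2    3    2    4    1    2    3    3    4    4

4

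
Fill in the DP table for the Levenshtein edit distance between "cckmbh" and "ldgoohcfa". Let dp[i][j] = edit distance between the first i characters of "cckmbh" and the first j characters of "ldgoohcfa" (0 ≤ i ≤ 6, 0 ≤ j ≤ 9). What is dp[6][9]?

8

   ''  l  d  g  o  o  h  c  f  a
''  0  1  2  3  4  5  6  7  8  9
 c  1  1  2  3  4  5  6  6  7  8
 c  2  2  2  3  4  5  6  6  7  8
 k  3  3  3  3  4  5  6  7  7  8
 m  4  4  4  4  4  5  6  7  8  8
 b  5  5  5  5  5  5  6  7  8  9
 h  6  6  6  6  6  6  5  6  7  8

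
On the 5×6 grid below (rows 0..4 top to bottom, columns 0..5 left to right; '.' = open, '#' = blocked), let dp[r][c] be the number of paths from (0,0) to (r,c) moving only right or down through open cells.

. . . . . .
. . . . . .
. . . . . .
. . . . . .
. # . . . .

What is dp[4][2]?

r\c   0   1   2   3   4   5
  0   1   1   1   1   1   1
  1   1   2   3   4   5   6
  2   1   3   6  10  15  21
  3   1   4  10  20  35  56
  4   1   0  10  30  65 121

10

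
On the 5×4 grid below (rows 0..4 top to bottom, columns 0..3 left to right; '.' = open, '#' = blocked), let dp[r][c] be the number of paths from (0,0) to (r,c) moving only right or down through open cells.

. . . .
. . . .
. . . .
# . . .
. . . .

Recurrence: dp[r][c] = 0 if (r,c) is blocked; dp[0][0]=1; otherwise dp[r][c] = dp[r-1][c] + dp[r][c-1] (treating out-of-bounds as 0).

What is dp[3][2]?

9

r\c   0   1   2   3
  0   1   1   1   1
  1   1   2   3   4
  2   1   3   6  10
  3   0   3   9  19
  4   0   3  12  31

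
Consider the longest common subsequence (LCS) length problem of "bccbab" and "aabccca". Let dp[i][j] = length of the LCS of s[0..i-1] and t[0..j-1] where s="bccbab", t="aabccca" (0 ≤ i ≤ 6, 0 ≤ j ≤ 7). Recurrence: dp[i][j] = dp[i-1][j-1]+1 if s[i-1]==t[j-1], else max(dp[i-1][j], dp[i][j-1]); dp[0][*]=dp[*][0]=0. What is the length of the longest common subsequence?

4

   ''  a  a  b  c  c  c  a
''  0  0  0  0  0  0  0  0
 b  0  0  0  1  1  1  1  1
 c  0  0  0  1  2  2  2  2
 c  0  0  0  1  2  3  3  3
 b  0  0  0  1  2  3  3  3
 a  0  1  1  1  2  3  3  4
 b  0  1  1  2  2  3  3  4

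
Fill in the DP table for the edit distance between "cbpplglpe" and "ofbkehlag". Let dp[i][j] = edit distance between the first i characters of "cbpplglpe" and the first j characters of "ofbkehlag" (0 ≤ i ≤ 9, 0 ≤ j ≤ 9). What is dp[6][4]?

6

   ''  o  f  b  k  e  h  l  a  g
''  0  1  2  3  4  5  6  7  8  9
 c  1  1  2  3  4  5  6  7  8  9
 b  2  2  2  2  3  4  5  6  7  8
 p  3  3  3  3  3  4  5  6  7  8
 p  4  4  4  4  4  4  5  6  7  8
 l  5  5  5  5  5  5  5  5  6  7
 g  6  6  6  6  6  6  6  6  6  6
 l  7  7  7  7  7  7  7  6  7  7
 p  8  8  8  8  8  8  8  7  7  8
 e  9  9  9  9  9  8  9  8  8  8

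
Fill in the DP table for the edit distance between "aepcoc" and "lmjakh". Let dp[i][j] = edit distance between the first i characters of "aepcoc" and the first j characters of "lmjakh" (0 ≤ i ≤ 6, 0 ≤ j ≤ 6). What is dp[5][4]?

5

   ''  l  m  j  a  k  h
''  0  1  2  3  4  5  6
 a  1  1  2  3  3  4  5
 e  2  2  2  3  4  4  5
 p  3  3  3  3  4  5  5
 c  4  4  4  4  4  5  6
 o  5  5  5  5  5  5  6
 c  6  6  6  6  6  6  6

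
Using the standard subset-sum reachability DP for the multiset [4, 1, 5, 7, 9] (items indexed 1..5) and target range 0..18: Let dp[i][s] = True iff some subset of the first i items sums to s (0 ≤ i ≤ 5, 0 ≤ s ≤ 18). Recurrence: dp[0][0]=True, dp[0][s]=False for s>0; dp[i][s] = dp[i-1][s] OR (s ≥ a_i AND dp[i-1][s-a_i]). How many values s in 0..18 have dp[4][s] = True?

i\s   0   1   2   3   4   5   6   7   8   9  10  11  12  13  14  15  16  17  18
  0   T   F   F   F   F   F   F   F   F   F   F   F   F   F   F   F   F   F   F
  1   T   F   F   F   T   F   F   F   F   F   F   F   F   F   F   F   F   F   F
  2   T   T   F   F   T   T   F   F   F   F   F   F   F   F   F   F   F   F   F
  3   T   T   F   F   T   T   T   F   F   T   T   F   F   F   F   F   F   F   F
  4   T   T   F   F   T   T   T   T   T   T   T   T   T   T   F   F   T   T   F
  5   T   T   F   F   T   T   T   T   T   T   T   T   T   T   T   T   T   T   T

14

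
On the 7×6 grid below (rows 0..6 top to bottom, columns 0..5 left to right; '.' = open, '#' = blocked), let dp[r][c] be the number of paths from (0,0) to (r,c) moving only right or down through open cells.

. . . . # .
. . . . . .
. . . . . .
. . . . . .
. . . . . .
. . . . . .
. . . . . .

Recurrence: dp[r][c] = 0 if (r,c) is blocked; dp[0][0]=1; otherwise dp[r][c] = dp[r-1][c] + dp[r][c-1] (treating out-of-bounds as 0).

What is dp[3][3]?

20

r\c   0   1   2   3   4   5
  0   1   1   1   1   0   0
  1   1   2   3   4   4   4
  2   1   3   6  10  14  18
  3   1   4  10  20  34  52
  4   1   5  15  35  69 121
  5   1   6  21  56 125 246
  6   1   7  28  84 209 455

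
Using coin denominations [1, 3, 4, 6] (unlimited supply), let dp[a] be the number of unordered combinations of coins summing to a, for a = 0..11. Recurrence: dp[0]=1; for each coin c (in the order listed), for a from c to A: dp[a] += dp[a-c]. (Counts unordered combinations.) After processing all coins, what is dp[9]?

9

after  coin     0     1     2     3     4     5     6     7     8     9    10    11
          1     1     1     1     1     1     1     1     1     1     1     1     1
          3     1     1     1     2     2     2     3     3     3     4     4     4
          4     1     1     1     2     3     3     4     5     6     7     8     9
          6     1     1     1     2     3     3     5     6     7     9    11    12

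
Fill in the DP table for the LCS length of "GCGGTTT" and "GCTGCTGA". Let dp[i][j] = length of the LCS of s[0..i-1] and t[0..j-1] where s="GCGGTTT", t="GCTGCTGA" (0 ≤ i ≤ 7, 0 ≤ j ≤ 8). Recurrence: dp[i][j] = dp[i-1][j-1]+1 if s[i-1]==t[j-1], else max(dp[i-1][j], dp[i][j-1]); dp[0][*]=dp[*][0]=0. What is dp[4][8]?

4

   ''  G  C  T  G  C  T  G  A
''  0  0  0  0  0  0  0  0  0
 G  0  1  1  1  1  1  1  1  1
 C  0  1  2  2  2  2  2  2  2
 G  0  1  2  2  3  3  3  3  3
 G  0  1  2  2  3  3  3  4  4
 T  0  1  2  3  3  3  4  4  4
 T  0  1  2  3  3  3  4  4  4
 T  0  1  2  3  3  3  4  4  4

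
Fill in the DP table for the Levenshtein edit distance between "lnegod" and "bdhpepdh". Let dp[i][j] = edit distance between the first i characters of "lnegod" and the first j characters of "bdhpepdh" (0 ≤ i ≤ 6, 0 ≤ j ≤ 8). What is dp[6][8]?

7

   ''  b  d  h  p  e  p  d  h
''  0  1  2  3  4  5  6  7  8
 l  1  1  2  3  4  5  6  7  8
 n  2  2  2  3  4  5  6  7  8
 e  3  3  3  3  4  4  5  6  7
 g  4  4  4  4  4  5  5  6  7
 o  5  5  5  5  5  5  6  6  7
 d  6  6  5  6  6  6  6  6  7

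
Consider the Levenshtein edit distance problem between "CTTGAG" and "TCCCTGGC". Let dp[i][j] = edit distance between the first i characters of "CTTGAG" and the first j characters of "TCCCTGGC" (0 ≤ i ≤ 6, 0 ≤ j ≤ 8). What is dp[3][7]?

   ''  T  C  C  C  T  G  G  C
''  0  1  2  3  4  5  6  7  8
 C  1  1  1  2  3  4  5  6  7
 T  2  1  2  2  3  3  4  5  6
 T  3  2  2  3  3  3  4  5  6
 G  4  3  3  3  4  4  3  4  5
 A  5  4  4  4  4  5  4  4  5
 G  6  5  5  5  5  5  5  4  5

5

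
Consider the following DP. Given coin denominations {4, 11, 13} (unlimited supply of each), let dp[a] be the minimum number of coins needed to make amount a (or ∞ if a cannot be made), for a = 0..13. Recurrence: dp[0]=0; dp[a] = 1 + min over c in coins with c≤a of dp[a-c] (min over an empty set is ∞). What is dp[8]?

2

 a  0  1  2  3  4  5  6  7  8  9 10 11 12 13
dp  0  -  -  -  1  -  -  -  2  -  -  1  3  1
(- denotes ∞ / unreachable)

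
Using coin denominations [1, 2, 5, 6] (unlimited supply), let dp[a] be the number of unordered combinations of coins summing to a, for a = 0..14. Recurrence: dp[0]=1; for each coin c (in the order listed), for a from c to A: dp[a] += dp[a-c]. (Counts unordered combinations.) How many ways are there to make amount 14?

25

after  coin     0     1     2     3     4     5     6     7     8     9    10    11    12    13    14
          1     1     1     1     1     1     1     1     1     1     1     1     1     1     1     1
          2     1     1     2     2     3     3     4     4     5     5     6     6     7     7     8
          5     1     1     2     2     3     4     5     6     7     8    10    11    13    14    16
          6     1     1     2     2     3     4     6     7     9    10    13    15    19    21    25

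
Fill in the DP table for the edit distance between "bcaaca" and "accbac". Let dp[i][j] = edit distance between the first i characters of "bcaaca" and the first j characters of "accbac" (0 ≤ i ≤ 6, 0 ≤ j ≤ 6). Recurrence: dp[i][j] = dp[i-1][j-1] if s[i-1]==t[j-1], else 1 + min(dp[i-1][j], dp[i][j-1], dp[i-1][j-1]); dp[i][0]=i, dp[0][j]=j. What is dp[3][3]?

   ''  a  c  c  b  a  c
''  0  1  2  3  4  5  6
 b  1  1  2  3  3  4  5
 c  2  2  1  2  3  4  4
 a  3  2  2  2  3  3  4
 a  4  3  3  3  3  3  4
 c  5  4  3  3  4  4  3
 a  6  5  4  4  4  4  4

2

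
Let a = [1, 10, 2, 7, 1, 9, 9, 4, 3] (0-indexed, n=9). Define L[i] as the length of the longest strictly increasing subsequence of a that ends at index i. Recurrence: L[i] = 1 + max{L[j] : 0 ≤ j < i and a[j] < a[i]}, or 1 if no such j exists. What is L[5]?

4

   i    0    1    2    3    4    5    6    7    8
a[i]    1   10    2    7    1    9    9    4    3
L[i]    1    2    2    3    1    4    4    3    3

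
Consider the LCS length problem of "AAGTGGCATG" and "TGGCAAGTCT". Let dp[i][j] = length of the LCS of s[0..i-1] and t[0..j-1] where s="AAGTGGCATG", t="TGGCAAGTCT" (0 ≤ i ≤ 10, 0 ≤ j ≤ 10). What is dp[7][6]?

   ''  T  G  G  C  A  A  G  T  C  T
''  0  0  0  0  0  0  0  0  0  0  0
 A  0  0  0  0  0  1  1  1  1  1  1
 A  0  0  0  0  0  1  2  2  2  2  2
 G  0  0  1  1  1  1  2  3  3  3  3
 T  0  1  1  1  1  1  2  3  4  4  4
 G  0  1  2  2  2  2  2  3  4  4  4
 G  0  1  2  3  3  3  3  3  4  4  4
 C  0  1  2  3  4  4  4  4  4  5  5
 A  0  1  2  3  4  5  5  5  5  5  5
 T  0  1  2  3  4  5  5  5  6  6  6
 G  0  1  2  3  4  5  5  6  6  6  6

4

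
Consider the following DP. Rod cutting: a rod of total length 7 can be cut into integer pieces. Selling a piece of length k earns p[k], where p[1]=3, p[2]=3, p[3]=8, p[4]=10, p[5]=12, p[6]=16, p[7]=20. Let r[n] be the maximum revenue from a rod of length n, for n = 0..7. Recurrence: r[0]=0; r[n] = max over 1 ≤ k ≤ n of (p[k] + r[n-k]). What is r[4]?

12

   n    0    1    2    3    4    5    6    7
r[n]    0    3    6    9   12   15   18   21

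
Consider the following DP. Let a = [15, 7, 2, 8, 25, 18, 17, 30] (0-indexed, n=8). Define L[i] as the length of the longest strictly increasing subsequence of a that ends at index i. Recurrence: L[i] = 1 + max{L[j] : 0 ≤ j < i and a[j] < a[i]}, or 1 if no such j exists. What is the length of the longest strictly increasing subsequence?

4

   i    0    1    2    3    4    5    6    7
a[i]   15    7    2    8   25   18   17   30
L[i]    1    1    1    2    3    3    3    4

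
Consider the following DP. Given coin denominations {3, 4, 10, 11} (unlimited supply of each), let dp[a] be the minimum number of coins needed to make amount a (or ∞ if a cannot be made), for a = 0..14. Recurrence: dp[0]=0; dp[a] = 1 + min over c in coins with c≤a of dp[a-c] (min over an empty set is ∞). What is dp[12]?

 a  0  1  2  3  4  5  6  7  8  9 10 11 12 13 14
dp  0  -  -  1  1  -  2  2  2  3  1  1  3  2  2
(- denotes ∞ / unreachable)

3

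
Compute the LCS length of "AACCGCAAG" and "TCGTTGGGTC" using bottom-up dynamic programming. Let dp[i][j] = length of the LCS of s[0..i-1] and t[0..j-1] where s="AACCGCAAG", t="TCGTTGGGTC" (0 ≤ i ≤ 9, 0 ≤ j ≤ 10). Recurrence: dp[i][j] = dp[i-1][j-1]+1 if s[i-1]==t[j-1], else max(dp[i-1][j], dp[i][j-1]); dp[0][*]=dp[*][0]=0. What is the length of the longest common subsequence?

3

   ''  T  C  G  T  T  G  G  G  T  C
''  0  0  0  0  0  0  0  0  0  0  0
 A  0  0  0  0  0  0  0  0  0  0  0
 A  0  0  0  0  0  0  0  0  0  0  0
 C  0  0  1  1  1  1  1  1  1  1  1
 C  0  0  1  1  1  1  1  1  1  1  2
 G  0  0  1  2  2  2  2  2  2  2  2
 C  0  0  1  2  2  2  2  2  2  2  3
 A  0  0  1  2  2  2  2  2  2  2  3
 A  0  0  1  2  2  2  2  2  2  2  3
 G  0  0  1  2  2  2  3  3  3  3  3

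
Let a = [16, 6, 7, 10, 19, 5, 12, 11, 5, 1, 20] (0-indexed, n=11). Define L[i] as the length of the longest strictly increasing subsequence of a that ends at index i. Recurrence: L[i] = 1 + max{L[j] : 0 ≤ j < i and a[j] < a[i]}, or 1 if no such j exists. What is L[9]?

   i    0    1    2    3    4    5    6    7    8    9   10
a[i]   16    6    7   10   19    5   12   11    5    1   20
L[i]    1    1    2    3    4    1    4    4    1    1    5

1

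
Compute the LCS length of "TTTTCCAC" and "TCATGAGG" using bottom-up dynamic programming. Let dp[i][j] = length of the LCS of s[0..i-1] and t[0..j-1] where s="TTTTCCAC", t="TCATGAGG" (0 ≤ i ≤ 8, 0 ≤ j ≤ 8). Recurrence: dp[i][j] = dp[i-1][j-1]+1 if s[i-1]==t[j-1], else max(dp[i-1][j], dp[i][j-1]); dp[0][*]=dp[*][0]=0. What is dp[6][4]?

2

   ''  T  C  A  T  G  A  G  G
''  0  0  0  0  0  0  0  0  0
 T  0  1  1  1  1  1  1  1  1
 T  0  1  1  1  2  2  2  2  2
 T  0  1  1  1  2  2  2  2  2
 T  0  1  1  1  2  2  2  2  2
 C  0  1  2  2  2  2  2  2  2
 C  0  1  2  2  2  2  2  2  2
 A  0  1  2  3  3  3  3  3  3
 C  0  1  2  3  3  3  3  3  3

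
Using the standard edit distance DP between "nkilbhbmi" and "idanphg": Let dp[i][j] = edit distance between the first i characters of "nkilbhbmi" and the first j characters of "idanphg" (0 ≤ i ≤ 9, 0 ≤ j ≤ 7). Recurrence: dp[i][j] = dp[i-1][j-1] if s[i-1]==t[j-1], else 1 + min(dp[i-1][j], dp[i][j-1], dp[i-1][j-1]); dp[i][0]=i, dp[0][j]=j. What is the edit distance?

8

   ''  i  d  a  n  p  h  g
''  0  1  2  3  4  5  6  7
 n  1  1  2  3  3  4  5  6
 k  2  2  2  3  4  4  5  6
 i  3  2  3  3  4  5  5  6
 l  4  3  3  4  4  5  6  6
 b  5  4  4  4  5  5  6  7
 h  6  5  5  5  5  6  5  6
 b  7  6  6  6  6  6  6  6
 m  8  7  7  7  7  7  7  7
 i  9  8  8  8  8  8  8  8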